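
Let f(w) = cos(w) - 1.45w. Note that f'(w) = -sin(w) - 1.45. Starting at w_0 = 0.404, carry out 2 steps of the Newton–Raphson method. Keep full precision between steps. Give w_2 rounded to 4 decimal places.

0.5777

w_0 = 0.404000: f = 0.333696, f' = -1.843099 → w_1 = 0.404000 - (0.333696)/(-1.843099) = 0.585052
w_1 = 0.585052: f = -0.014641, f' = -2.002242 → w_2 = 0.585052 - (-0.014641)/(-2.002242) = 0.577739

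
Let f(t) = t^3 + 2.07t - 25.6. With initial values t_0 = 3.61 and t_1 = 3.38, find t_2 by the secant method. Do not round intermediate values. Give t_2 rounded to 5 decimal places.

f(t_0) = 28.918581, f(t_1) = 20.011072
t_2 = 3.380000 - (20.011072)·(3.380000 - 3.610000)/(20.011072 - (28.918581)) = 2.863296; f(t_2) = 3.801649

2.86330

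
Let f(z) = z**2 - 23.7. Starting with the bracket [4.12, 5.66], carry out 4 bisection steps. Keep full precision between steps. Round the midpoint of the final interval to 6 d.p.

f(4.120000) = -6.725600, f(5.660000) = 8.335600 (opposite signs)
step 1: m = 4.890000, f(m) = 0.212100 > 0 → root in [4.120000, 4.890000]
step 2: m = 4.505000, f(m) = -3.404975 < 0 → root in [4.505000, 4.890000]
step 3: m = 4.697500, f(m) = -1.633494 < 0 → root in [4.697500, 4.890000]
step 4: m = 4.793750, f(m) = -0.719961 < 0 → root in [4.793750, 4.890000]
Midpoint of [4.793750, 4.890000] = 4.841875

4.841875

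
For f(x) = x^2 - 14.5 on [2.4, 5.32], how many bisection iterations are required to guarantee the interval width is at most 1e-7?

25

Initial width b − a = 5.32 − 2.4 = 2.920000.
After n steps the width is (b−a)/2^n; need (b−a)/2^n ≤ 1e-7.
So n ≥ log₂(2.920000/1e-7) = log₂(29200000.0000) ≈ 24.7995.
Hence n = 25.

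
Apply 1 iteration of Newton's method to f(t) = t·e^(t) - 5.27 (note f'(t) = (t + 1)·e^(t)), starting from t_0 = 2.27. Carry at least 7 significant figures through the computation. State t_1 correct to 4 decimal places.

1.7423

Newton update: t ← t − f(t)/f'(t).
t_0 = 2.270000: f = 16.702240, f' = 31.651641 → t_1 = 2.270000 - (16.702240)/(31.651641) = 1.742310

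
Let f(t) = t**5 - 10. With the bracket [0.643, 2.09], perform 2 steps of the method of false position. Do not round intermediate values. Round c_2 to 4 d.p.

f(0.643000) = -9.890086, f(2.090000) = 29.877822
step 1: c = 1.002862, f(c) = -8.985608 < 0 → new bracket [1.002862, 2.090000]
step 2: c = 1.254219, f(c) = -6.896393 < 0 → new bracket [1.254219, 2.090000]

1.2542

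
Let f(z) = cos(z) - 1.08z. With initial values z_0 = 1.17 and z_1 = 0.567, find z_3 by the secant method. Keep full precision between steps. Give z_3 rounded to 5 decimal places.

Secant update: z_(k+1) = z_k − f(z_k)·(z_k − z_(k-1))/(f(z_k) − f(z_(k-1))).
f(z_0) = -0.873448, f(z_1) = 0.231156
z_2 = 0.567000 - (0.231156)·(0.567000 - 1.170000)/(0.231156 - (-0.873448)) = 0.693187; f(z_2) = 0.020571
z_3 = 0.693187 - (0.020571)·(0.693187 - 0.567000)/(0.020571 - (0.231156)) = 0.705514; f(z_3) = -0.000677

0.70551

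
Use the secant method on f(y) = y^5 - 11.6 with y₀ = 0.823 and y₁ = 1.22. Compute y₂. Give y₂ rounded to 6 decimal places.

2.739147

f(y_0) = -11.222429, f(y_1) = -8.897292
y_2 = 1.220000 - (-8.897292)·(1.220000 - 0.823000)/(-8.897292 - (-11.222429)) = 2.739147; f(y_2) = 142.597328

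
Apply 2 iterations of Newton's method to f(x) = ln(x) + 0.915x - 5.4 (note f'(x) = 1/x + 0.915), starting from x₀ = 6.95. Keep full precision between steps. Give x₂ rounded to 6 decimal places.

4.305793

x_0 = 6.950000: f = 2.897992, f' = 1.058885 → x_1 = 6.950000 - (2.897992)/(1.058885) = 4.213166
x_1 = 4.213166: f = -0.106738, f' = 1.152351 → x_2 = 4.213166 - (-0.106738)/(1.152351) = 4.305793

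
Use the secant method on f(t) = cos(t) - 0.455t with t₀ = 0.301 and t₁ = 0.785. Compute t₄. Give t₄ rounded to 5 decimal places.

1.06488

f(t_0) = 0.818085, f(t_1) = 0.350213
t_2 = 0.785000 - (0.350213)·(0.785000 - 0.301000)/(0.350213 - (0.818085)) = 1.147285; f(t_2) = -0.111051
t_3 = 1.147285 - (-0.111051)·(1.147285 - 0.785000)/(-0.111051 - (0.350213)) = 1.060064; f(t_3) = 0.006487
t_4 = 1.060064 - (0.006487)·(1.060064 - 1.147285)/(0.006487 - (-0.111051)) = 1.064878; f(t_4) = 0.000092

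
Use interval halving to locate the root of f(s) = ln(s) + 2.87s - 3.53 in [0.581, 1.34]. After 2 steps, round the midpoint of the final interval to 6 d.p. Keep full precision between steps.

f(0.581000) = -2.405535, f(1.340000) = 0.608470 (opposite signs)
step 1: m = 0.960500, f(m) = -0.813666 < 0 → root in [0.960500, 1.340000]
step 2: m = 1.150250, f(m) = -0.088803 < 0 → root in [1.150250, 1.340000]
Midpoint of [1.150250, 1.340000] = 1.245125

1.245125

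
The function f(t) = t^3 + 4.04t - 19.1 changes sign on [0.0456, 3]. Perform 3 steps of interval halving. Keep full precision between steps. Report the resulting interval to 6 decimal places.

[1.892100, 2.261400]

f(0.045600) = -18.915681, f(3.000000) = 20.020000 (opposite signs)
step 1: m = 1.522800, f(m) = -9.416637 < 0 → root in [1.522800, 3.000000]
step 2: m = 2.261400, f(m) = 1.600697 > 0 → root in [1.522800, 2.261400]
step 3: m = 1.892100, f(m) = -4.682118 < 0 → root in [1.892100, 2.261400]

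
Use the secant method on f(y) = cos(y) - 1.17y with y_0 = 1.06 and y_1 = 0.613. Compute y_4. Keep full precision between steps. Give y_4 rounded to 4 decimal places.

0.6700

f(y_0) = -0.751328, f(y_1) = 0.100716
y_2 = 0.613000 - (0.100716)·(0.613000 - 1.060000)/(0.100716 - (-0.751328)) = 0.665838; f(y_2) = 0.007370
y_3 = 0.665838 - (0.007370)·(0.665838 - 0.613000)/(0.007370 - (0.100716)) = 0.670009; f(y_3) = -0.000095
y_4 = 0.670009 - (-0.000095)·(0.670009 - 0.665838)/(-0.000095 - (0.007370)) = 0.669956; f(y_4) = 0.000000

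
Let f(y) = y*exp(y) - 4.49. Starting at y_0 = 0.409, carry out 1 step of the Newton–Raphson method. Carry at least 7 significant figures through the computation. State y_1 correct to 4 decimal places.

f'(y) = (y+1)*exp(y)
y_0 = 0.409000: f = -3.874328, f' = 2.120984 → y_1 = 0.409000 - (-3.874328)/(2.120984) = 2.235665

2.2357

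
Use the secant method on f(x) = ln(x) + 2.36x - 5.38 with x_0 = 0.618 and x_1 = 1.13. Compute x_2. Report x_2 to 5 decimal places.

1.86219

f(x_0) = -4.402787, f(x_1) = -2.590982
x_2 = 1.130000 - (-2.590982)·(1.130000 - 0.618000)/(-2.590982 - (-4.402787)) = 1.862189; f(x_2) = -0.363482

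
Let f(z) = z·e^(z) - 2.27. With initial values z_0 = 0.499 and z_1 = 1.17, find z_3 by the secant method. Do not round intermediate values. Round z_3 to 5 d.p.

0.89652

f(z_0) = -1.448110, f(z_1) = 1.499731
z_2 = 1.170000 - (1.499731)·(1.170000 - 0.499000)/(1.499731 - (-1.448110)) = 0.828625; f(z_2) = -0.372310
z_3 = 0.828625 - (-0.372310)·(0.828625 - 1.170000)/(-0.372310 - (1.499731)) = 0.896517; f(z_3) = -0.072589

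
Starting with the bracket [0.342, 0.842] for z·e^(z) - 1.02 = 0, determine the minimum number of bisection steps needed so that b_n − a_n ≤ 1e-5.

Initial width b − a = 0.842 − 0.342 = 0.500000.
After n steps the width is (b−a)/2^n; need (b−a)/2^n ≤ 1e-5.
So n ≥ log₂(0.500000/1e-5) = log₂(50000.0000) ≈ 15.6096.
Hence n = 16.

16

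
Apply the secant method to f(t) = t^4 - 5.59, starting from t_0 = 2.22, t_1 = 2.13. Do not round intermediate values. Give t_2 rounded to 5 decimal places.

1.76585

f(t_0) = 18.699127, f(t_1) = 14.993462
t_2 = 2.130000 - (14.993462)·(2.130000 - 2.220000)/(14.993462 - (18.699127)) = 1.765852; f(t_2) = 4.133372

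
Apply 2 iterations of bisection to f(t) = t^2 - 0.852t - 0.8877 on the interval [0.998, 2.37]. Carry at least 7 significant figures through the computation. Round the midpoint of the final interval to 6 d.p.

f(0.998000) = -0.741992, f(2.370000) = 2.709960 (opposite signs)
step 1: m = 1.684000, f(m) = 0.513388 > 0 → root in [0.998000, 1.684000]
step 2: m = 1.341000, f(m) = -0.231951 < 0 → root in [1.341000, 1.684000]
Midpoint of [1.341000, 1.684000] = 1.512500

1.512500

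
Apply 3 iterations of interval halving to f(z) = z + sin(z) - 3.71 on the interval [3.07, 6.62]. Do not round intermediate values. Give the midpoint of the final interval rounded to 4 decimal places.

f(3.070000) = -0.568468, f(6.620000) = 3.240482 (opposite signs)
step 1: m = 4.845000, f(m) = 0.143780 > 0 → root in [3.070000, 4.845000]
step 2: m = 3.957500, f(m) = -0.480848 < 0 → root in [3.957500, 4.845000]
step 3: m = 4.401250, f(m) = -0.260735 < 0 → root in [4.401250, 4.845000]
Midpoint of [4.401250, 4.845000] = 4.623125

4.6231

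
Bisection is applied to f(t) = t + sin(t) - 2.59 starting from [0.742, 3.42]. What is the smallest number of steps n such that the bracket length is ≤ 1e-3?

Initial width b − a = 3.42 − 0.742 = 2.678000.
After n steps the width is (b−a)/2^n; need (b−a)/2^n ≤ 1e-3.
So n ≥ log₂(2.678000/1e-3) = log₂(2678.0000) ≈ 11.3869.
Hence n = 12.

12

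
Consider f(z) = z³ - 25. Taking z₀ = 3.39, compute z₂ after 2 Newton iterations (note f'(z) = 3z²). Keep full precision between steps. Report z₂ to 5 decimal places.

2.92526

Newton update: z ← z − f(z)/f'(z).
z_0 = 3.390000: f = 13.958219, f' = 34.476300 → z_1 = 3.390000 - (13.958219)/(34.476300) = 2.985136
z_1 = 2.985136: f = 1.600652, f' = 26.733108 → z_2 = 2.985136 - (1.600652)/(26.733108) = 2.925261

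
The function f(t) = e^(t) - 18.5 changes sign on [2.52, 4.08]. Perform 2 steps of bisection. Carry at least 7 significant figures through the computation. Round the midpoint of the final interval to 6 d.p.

3.105000

f(2.520000) = -6.071403, f(4.080000) = 40.645470 (opposite signs)
step 1: m = 3.300000, f(m) = 8.612639 > 0 → root in [2.520000, 3.300000]
step 2: m = 2.910000, f(m) = -0.143201 < 0 → root in [2.910000, 3.300000]
Midpoint of [2.910000, 3.300000] = 3.105000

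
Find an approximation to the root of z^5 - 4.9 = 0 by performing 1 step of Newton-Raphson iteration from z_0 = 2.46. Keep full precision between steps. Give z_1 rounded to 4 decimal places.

1.9948

f'(z) = 5z^4
z_0 = 2.460000: f = 85.189782, f' = 183.109313 → z_1 = 2.460000 - (85.189782)/(183.109313) = 1.994760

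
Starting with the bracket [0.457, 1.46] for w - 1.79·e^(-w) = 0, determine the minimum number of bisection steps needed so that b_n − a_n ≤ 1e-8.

Initial width b − a = 1.46 − 0.457 = 1.003000.
After n steps the width is (b−a)/2^n; need (b−a)/2^n ≤ 1e-8.
So n ≥ log₂(1.003000/1e-8) = log₂(100300000.0000) ≈ 26.5797.
Hence n = 27.

27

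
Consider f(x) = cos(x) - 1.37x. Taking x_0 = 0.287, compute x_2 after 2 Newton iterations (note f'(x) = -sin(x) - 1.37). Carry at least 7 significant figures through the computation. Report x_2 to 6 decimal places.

0.601882

Newton update: x ← x − f(x)/f'(x).
x_0 = 0.287000: f = 0.565907, f' = -1.653076 → x_1 = 0.287000 - (0.565907)/(-1.653076) = 0.629336
x_1 = 0.629336: f = -0.053772, f' = -1.958608 → x_2 = 0.629336 - (-0.053772)/(-1.958608) = 0.601882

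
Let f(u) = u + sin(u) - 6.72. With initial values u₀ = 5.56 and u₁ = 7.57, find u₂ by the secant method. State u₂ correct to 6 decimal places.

f(u_0) = -1.821776, f(u_1) = 1.809947
u_2 = 7.570000 - (1.809947)·(7.570000 - 5.560000)/(1.809947 - (-1.821776)) = 6.568273; f(u_2) = 0.129515

6.568273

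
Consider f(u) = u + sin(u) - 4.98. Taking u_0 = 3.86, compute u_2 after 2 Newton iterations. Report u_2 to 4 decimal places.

Newton update: u ← u − f(u)/f'(u).
f'(u) = 1 + cos(u)
u_0 = 3.860000: f = -1.778186, f' = 0.247145 → u_1 = 3.860000 - (-1.778186)/(0.247145) = 11.054910
u_1 = 11.054910: f = 5.076670, f' = 1.059301 → u_2 = 11.054910 - (5.076670)/(1.059301) = 6.262439

6.2624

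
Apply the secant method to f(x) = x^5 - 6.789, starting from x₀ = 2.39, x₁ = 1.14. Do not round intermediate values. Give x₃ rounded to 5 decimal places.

1.64062

Secant update: x_(k+1) = x_k − f(x_k)·(x_k − x_(k-1))/(f(x_k) − f(x_(k-1))).
f(x_0) = 71.192127, f(x_1) = -4.863585
x_2 = 1.140000 - (-4.863585)·(1.140000 - 2.390000)/(-4.863585 - (71.192127)) = 1.219935; f(x_2) = -4.087016
x_3 = 1.219935 - (-4.087016)·(1.219935 - 1.140000)/(-4.087016 - (-4.863585)) = 1.640623; f(x_3) = 5.097242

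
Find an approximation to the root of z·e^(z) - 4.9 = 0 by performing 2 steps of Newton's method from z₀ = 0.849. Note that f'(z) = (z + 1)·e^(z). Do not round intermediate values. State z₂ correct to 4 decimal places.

1.3430

z_0 = 0.849000: f = -2.915625, f' = 4.321683 → z_1 = 0.849000 - (-2.915625)/(4.321683) = 1.523650
z_1 = 1.523650: f = 2.091949, f' = 11.580895 → z_2 = 1.523650 - (2.091949)/(11.580895) = 1.343012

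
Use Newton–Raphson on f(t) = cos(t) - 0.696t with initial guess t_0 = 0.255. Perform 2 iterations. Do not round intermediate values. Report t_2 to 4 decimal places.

f'(t) = -sin(t) - 0.696
t_0 = 0.255000: f = 0.790183, f' = -0.948245 → t_1 = 0.255000 - (0.790183)/(-0.948245) = 1.088311
t_1 = 1.088311: f = -0.293482, f' = -1.581844 → t_2 = 1.088311 - (-0.293482)/(-1.581844) = 0.902779

0.9028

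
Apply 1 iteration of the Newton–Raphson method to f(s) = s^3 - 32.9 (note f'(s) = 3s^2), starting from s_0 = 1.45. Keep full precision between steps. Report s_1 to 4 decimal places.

6.1827

Newton update: s ← s − f(s)/f'(s).
s_0 = 1.450000: f = -29.851375, f' = 6.307500 → s_1 = 1.450000 - (-29.851375)/(6.307500) = 6.182679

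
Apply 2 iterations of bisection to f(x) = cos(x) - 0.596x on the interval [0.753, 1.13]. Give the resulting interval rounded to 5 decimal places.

f(0.753000) = 0.280853, f(1.130000) = -0.246820 (opposite signs)
step 1: m = 0.941500, f(m) = 0.027442 > 0 → root in [0.941500, 1.130000]
step 2: m = 1.035750, f(m) = -0.107426 < 0 → root in [0.941500, 1.035750]

[0.94150, 1.03575]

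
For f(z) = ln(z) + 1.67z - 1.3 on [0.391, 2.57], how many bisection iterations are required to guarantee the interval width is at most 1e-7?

25

Initial width b − a = 2.57 − 0.391 = 2.179000.
After n steps the width is (b−a)/2^n; need (b−a)/2^n ≤ 1e-7.
So n ≥ log₂(2.179000/1e-7) = log₂(21790000.0000) ≈ 24.3772.
Hence n = 25.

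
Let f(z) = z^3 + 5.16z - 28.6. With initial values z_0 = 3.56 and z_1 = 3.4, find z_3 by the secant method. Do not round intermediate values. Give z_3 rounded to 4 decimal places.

Secant update: z_(k+1) = z_k − f(z_k)·(z_k − z_(k-1))/(f(z_k) − f(z_(k-1))).
f(z_0) = 34.887616, f(z_1) = 28.248000
z_2 = 3.400000 - (28.248000)·(3.400000 - 3.560000)/(28.248000 - (34.887616)) = 2.719286; f(z_2) = 5.539319
z_3 = 2.719286 - (5.539319)·(2.719286 - 3.400000)/(5.539319 - (28.248000)) = 2.553240; f(z_3) = 1.219369

2.5532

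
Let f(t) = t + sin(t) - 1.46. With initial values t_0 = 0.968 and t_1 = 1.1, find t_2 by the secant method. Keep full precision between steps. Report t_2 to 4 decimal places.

Secant update: t_(k+1) = t_k − f(t_k)·(t_k − t_(k-1))/(f(t_k) − f(t_(k-1))).
f(t_0) = 0.331753, f(t_1) = 0.531207
t_2 = 1.100000 - (0.531207)·(1.100000 - 0.968000)/(0.531207 - (0.331753)) = 0.748443; f(t_2) = -0.031058

0.7484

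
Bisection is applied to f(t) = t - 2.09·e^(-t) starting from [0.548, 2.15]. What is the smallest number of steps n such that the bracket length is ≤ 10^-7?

Initial width b − a = 2.15 − 0.548 = 1.602000.
After n steps the width is (b−a)/2^n; need (b−a)/2^n ≤ 10^-7.
So n ≥ log₂(1.602000/10^-7) = log₂(16020000.0000) ≈ 23.9334.
Hence n = 24.

24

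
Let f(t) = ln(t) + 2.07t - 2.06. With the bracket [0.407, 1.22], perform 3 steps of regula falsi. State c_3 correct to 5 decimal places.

0.99733

False-position update: c = (a·f(b) − b·f(a))/(f(b) − f(a)); replace the endpoint whose sign matches f(c).
f(0.407000) = -2.116452, f(1.220000) = 0.664251
step 1: c = 1.025792, f(c) = 0.088853 > 0 → new bracket [0.407000, 1.025792]
step 2: c = 1.000860, f(c) = 0.012640 > 0 → new bracket [0.407000, 1.000860]
step 3: c = 0.997334, f(c) = 0.001813 > 0 → new bracket [0.407000, 0.997334]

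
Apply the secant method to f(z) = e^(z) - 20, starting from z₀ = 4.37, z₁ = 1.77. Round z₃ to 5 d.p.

f(z_0) = 59.043632, f(z_1) = -14.129147
z_2 = 1.770000 - (-14.129147)·(1.770000 - 4.370000)/(-14.129147 - (59.043632)) = 2.272042; f(z_2) = -10.300817
z_3 = 2.272042 - (-10.300817)·(2.272042 - 1.770000)/(-10.300817 - (-14.129147)) = 3.622876; f(z_3) = 17.445107

3.62288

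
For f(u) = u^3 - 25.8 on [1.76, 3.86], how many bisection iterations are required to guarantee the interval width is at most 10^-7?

25

Initial width b − a = 3.86 − 1.76 = 2.100000.
After n steps the width is (b−a)/2^n; need (b−a)/2^n ≤ 10^-7.
So n ≥ log₂(2.100000/10^-7) = log₂(21000000.0000) ≈ 24.3239.
Hence n = 25.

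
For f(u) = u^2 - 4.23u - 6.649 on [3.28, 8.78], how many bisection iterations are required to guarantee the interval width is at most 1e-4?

16

Initial width b − a = 8.78 − 3.28 = 5.500000.
After n steps the width is (b−a)/2^n; need (b−a)/2^n ≤ 1e-4.
So n ≥ log₂(5.500000/1e-4) = log₂(55000.0000) ≈ 15.7471.
Hence n = 16.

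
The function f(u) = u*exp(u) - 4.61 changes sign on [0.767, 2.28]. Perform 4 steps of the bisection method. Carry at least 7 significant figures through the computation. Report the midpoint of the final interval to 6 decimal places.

1.287094

f(0.767000) = -2.958421, f(2.280000) = 17.680831 (opposite signs)
step 1: m = 1.523500, f(m) = 2.380208 > 0 → root in [0.767000, 1.523500]
step 2: m = 1.145250, f(m) = -1.010219 < 0 → root in [1.145250, 1.523500]
step 3: m = 1.334375, f(m) = 0.457451 > 0 → root in [1.145250, 1.334375]
step 4: m = 1.239812, f(m) = -0.326490 < 0 → root in [1.239812, 1.334375]
Midpoint of [1.239812, 1.334375] = 1.287094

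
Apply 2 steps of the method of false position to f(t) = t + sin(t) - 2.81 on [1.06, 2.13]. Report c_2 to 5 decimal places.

False-position update: c = (a·f(b) − b·f(a))/(f(b) − f(a)); replace the endpoint whose sign matches f(c).
f(1.060000) = -0.877645, f(2.130000) = 0.167678
step 1: c = 1.958364, f(c) = 0.074195 > 0 → new bracket [1.060000, 1.958364]
step 2: c = 1.888337, f(c) = 0.028343 > 0 → new bracket [1.060000, 1.888337]

1.88834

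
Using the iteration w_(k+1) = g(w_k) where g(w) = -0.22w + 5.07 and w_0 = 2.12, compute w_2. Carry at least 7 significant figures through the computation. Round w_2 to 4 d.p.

4.0572

w_1 = g(2.120000) = 4.603600
w_2 = g(4.603600) = 4.057208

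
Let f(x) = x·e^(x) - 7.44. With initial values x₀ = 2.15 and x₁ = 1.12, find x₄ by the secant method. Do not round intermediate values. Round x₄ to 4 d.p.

f(x_0) = 11.017446, f(x_1) = -4.007363
x_2 = 1.120000 - (-4.007363)·(1.120000 - 2.150000)/(-4.007363 - (11.017446)) = 1.394718; f(x_2) = -1.813936
x_3 = 1.394718 - (-1.813936)·(1.394718 - 1.120000)/(-1.813936 - (-4.007363)) = 1.621906; f(x_3) = 0.771274
x_4 = 1.621906 - (0.771274)·(1.621906 - 1.394718)/(0.771274 - (-1.813936)) = 1.554127; f(x_4) = -0.087501

1.5541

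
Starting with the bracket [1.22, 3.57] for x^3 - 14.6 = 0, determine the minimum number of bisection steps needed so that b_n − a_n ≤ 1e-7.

25

Initial width b − a = 3.57 − 1.22 = 2.350000.
After n steps the width is (b−a)/2^n; need (b−a)/2^n ≤ 1e-7.
So n ≥ log₂(2.350000/1e-7) = log₂(23500000.0000) ≈ 24.4862.
Hence n = 25.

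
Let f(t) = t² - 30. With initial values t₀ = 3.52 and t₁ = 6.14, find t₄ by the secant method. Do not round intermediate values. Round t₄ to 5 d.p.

5.47732

f(t_0) = -17.609600, f(t_1) = 7.699600
t_2 = 6.140000 - (7.699600)·(6.140000 - 3.520000)/(7.699600 - (-17.609600)) = 5.342940; f(t_2) = -1.452993
t_3 = 5.342940 - (-1.452993)·(5.342940 - 6.140000)/(-1.452993 - (7.699600)) = 5.469475; f(t_3) = -0.084845
t_4 = 5.469475 - (-0.084845)·(5.469475 - 5.342940)/(-0.084845 - (-1.452993)) = 5.477322; f(t_4) = 0.001054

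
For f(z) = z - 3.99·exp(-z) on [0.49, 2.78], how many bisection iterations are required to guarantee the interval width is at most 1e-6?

Initial width b − a = 2.78 − 0.49 = 2.290000.
After n steps the width is (b−a)/2^n; need (b−a)/2^n ≤ 1e-6.
So n ≥ log₂(2.290000/1e-6) = log₂(2290000.0000) ≈ 21.1269.
Hence n = 22.

22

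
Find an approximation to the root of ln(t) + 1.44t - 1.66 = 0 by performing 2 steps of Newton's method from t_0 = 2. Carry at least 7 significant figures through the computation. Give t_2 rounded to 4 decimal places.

Newton update: t ← t − f(t)/f'(t).
f'(t) = 1/t + 1.44
t_0 = 2.000000: f = 1.913147, f' = 1.940000 → t_1 = 2.000000 - (1.913147)/(1.940000) = 1.013842
t_1 = 1.013842: f = -0.186321, f' = 2.426347 → t_2 = 1.013842 - (-0.186321)/(2.426347) = 1.090633

1.0906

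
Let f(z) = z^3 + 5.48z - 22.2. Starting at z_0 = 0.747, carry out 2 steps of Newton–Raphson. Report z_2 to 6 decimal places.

2.431792

f'(z) = 3z^2 + 5.48
z_0 = 0.747000: f = -17.689607, f' = 7.154027 → z_1 = 0.747000 - (-17.689607)/(7.154027) = 3.219678
z_1 = 3.219678: f = 28.820079, f' = 36.578985 → z_2 = 3.219678 - (28.820079)/(36.578985) = 2.431792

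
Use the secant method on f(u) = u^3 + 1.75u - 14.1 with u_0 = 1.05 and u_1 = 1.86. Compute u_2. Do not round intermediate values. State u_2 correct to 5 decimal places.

2.39359

Secant update: u_(k+1) = u_k − f(u_k)·(u_k − u_(k-1))/(f(u_k) − f(u_(k-1))).
f(u_0) = -11.104875, f(u_1) = -4.410144
u_2 = 1.860000 - (-4.410144)·(1.860000 - 1.050000)/(-4.410144 - (-11.104875)) = 2.393586; f(u_2) = 3.802243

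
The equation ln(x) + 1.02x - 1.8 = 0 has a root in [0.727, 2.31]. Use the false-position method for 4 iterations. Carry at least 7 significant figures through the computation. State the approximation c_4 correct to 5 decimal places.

1.42075

f(0.727000) = -1.377289, f(2.310000) = 1.393448
step 1: c = 1.513884, f(c) = 0.158840 > 0 → new bracket [0.727000, 1.513884]
step 2: c = 1.432518, f(c) = 0.020602 > 0 → new bracket [0.727000, 1.432518]
step 3: c = 1.422120, f(c) = 0.002711 > 0 → new bracket [0.727000, 1.422120]
step 4: c = 1.420754, f(c) = 0.000357 > 0 → new bracket [0.727000, 1.420754]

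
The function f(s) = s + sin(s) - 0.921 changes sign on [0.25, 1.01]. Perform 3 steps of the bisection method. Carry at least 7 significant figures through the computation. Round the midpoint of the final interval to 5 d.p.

0.48750

f(0.250000) = -0.423596, f(1.010000) = 0.935832 (opposite signs)
step 1: m = 0.630000, f(m) = 0.298145 > 0 → root in [0.250000, 0.630000]
step 2: m = 0.440000, f(m) = -0.055061 < 0 → root in [0.440000, 0.630000]
step 3: m = 0.535000, f(m) = 0.123841 > 0 → root in [0.440000, 0.535000]
Midpoint of [0.440000, 0.535000] = 0.487500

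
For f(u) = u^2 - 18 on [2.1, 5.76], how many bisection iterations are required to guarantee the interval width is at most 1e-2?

9

Initial width b − a = 5.76 − 2.1 = 3.660000.
After n steps the width is (b−a)/2^n; need (b−a)/2^n ≤ 1e-2.
So n ≥ log₂(3.660000/1e-2) = log₂(366.0000) ≈ 8.5157.
Hence n = 9.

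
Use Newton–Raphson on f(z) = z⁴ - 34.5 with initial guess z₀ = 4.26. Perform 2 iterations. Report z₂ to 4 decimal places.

2.7185

f'(z) = 4z³
z_0 = 4.260000: f = 294.835386, f' = 309.235104 → z_1 = 4.260000 - (294.835386)/(309.235104) = 3.306566
z_1 = 3.306566: f = 85.038712, f' = 144.607701 → z_2 = 3.306566 - (85.038712)/(144.607701) = 2.718501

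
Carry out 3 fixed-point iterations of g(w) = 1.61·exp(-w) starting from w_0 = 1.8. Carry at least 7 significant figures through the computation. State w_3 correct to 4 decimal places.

w_1 = g(1.800000) = 0.266131
w_2 = g(0.266131) = 1.233805
w_3 = g(1.233805) = 0.468804

0.4688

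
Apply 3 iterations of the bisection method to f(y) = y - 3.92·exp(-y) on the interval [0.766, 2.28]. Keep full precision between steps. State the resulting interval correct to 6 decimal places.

f(0.766000) = -1.056286, f(2.280000) = 1.879046 (opposite signs)
step 1: m = 1.523000, f(m) = 0.668218 > 0 → root in [0.766000, 1.523000]
step 2: m = 1.144500, f(m) = -0.103562 < 0 → root in [1.144500, 1.523000]
step 3: m = 1.333750, f(m) = 0.300880 > 0 → root in [1.144500, 1.333750]

[1.144500, 1.333750]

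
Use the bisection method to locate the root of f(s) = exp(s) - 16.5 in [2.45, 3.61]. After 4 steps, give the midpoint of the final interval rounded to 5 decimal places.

2.77625

f(2.450000) = -4.911653, f(3.610000) = 20.466053 (opposite signs)
step 1: m = 3.030000, f(m) = 4.197233 > 0 → root in [2.450000, 3.030000]
step 2: m = 2.740000, f(m) = -1.013015 < 0 → root in [2.740000, 3.030000]
step 3: m = 2.885000, f(m) = 1.403568 > 0 → root in [2.740000, 2.885000]
step 4: m = 2.812500, f(m) = 0.151495 > 0 → root in [2.740000, 2.812500]
Midpoint of [2.740000, 2.812500] = 2.776250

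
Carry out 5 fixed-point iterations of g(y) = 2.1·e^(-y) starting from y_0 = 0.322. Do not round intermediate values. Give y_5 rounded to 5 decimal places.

y_1 = g(0.322000) = 1.521866
y_2 = g(1.521866) = 0.458439
y_3 = g(0.458439) = 1.327767
y_4 = g(1.327767) = 0.556644
y_5 = g(0.556644) = 1.203572

1.20357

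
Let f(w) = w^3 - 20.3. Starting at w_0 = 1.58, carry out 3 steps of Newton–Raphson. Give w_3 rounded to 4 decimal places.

2.7497

f'(w) = 3w^2
w_0 = 1.580000: f = -16.355688, f' = 7.489200 → w_1 = 1.580000 - (-16.355688)/(7.489200) = 3.763903
w_1 = 3.763903: f = 33.023094, f' = 42.500902 → w_2 = 3.763903 - (33.023094)/(42.500902) = 2.986906
w_2 = 2.986906: f = 6.347996, f' = 26.764818 → w_3 = 2.986906 - (6.347996)/(26.764818) = 2.749729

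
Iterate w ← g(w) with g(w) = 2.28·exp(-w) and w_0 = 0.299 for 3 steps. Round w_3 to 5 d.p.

w_1 = g(0.299000) = 1.690755
w_2 = g(1.690755) = 0.420387
w_3 = g(0.420387) = 1.497487

1.49749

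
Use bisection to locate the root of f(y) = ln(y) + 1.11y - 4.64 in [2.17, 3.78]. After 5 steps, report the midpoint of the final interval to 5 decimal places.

f(2.170000) = -1.456573, f(3.780000) = 0.885524 (opposite signs)
step 1: m = 2.975000, f(m) = -0.247506 < 0 → root in [2.975000, 3.780000]
step 2: m = 3.377500, f(m) = 0.326161 > 0 → root in [2.975000, 3.377500]
step 3: m = 3.176250, f(m) = 0.041339 > 0 → root in [2.975000, 3.176250]
step 4: m = 3.075625, f(m) = -0.102548 < 0 → root in [3.075625, 3.176250]
step 5: m = 3.125937, f(m) = -0.030475 < 0 → root in [3.125937, 3.176250]
Midpoint of [3.125937, 3.176250] = 3.151094

3.15109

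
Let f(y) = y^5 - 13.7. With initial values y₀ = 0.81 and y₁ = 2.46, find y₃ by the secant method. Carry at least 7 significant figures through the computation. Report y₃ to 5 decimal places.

f(y_0) = -13.351322, f(y_1) = 76.389782
y_2 = 2.460000 - (76.389782)·(2.460000 - 0.810000)/(76.389782 - (-13.351322)) = 1.055480; f(y_2) = -12.390062
y_3 = 1.055480 - (-12.390062)·(1.055480 - 2.460000)/(-12.390062 - (76.389782)) = 1.251494; f(y_3) = -10.629958

1.25149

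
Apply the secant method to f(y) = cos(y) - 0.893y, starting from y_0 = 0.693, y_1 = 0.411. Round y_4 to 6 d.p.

f(y_0) = 0.150484, f(y_1) = 0.549699
y_2 = 0.411000 - (0.549699)·(0.411000 - 0.693000)/(0.549699 - (0.150484)) = 0.799300; f(y_2) = -0.016566
y_3 = 0.799300 - (-0.016566)·(0.799300 - 0.411000)/(-0.016566 - (0.549699)) = 0.787940; f(y_3) = 0.001676
y_4 = 0.787940 - (0.001676)·(0.787940 - 0.799300)/(0.001676 - (-0.016566)) = 0.788984; f(y_4) = 0.000004

0.788984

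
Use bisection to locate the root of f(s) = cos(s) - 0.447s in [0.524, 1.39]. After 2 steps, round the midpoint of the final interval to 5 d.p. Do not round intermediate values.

1.06525

f(0.524000) = 0.631597, f(1.390000) = -0.441517 (opposite signs)
step 1: m = 0.957000, f(m) = 0.148196 > 0 → root in [0.957000, 1.390000]
step 2: m = 1.173500, f(m) = -0.137628 < 0 → root in [0.957000, 1.173500]
Midpoint of [0.957000, 1.173500] = 1.065250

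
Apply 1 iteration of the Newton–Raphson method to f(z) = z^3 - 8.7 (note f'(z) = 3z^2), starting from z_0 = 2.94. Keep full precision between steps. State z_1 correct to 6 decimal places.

2.295508

z_0 = 2.940000: f = 16.712184, f' = 25.930800 → z_1 = 2.940000 - (16.712184)/(25.930800) = 2.295508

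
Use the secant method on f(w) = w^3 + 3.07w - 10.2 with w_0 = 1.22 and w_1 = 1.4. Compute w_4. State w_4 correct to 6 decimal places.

1.705414

f(w_0) = -4.638752, f(w_1) = -3.158000
w_2 = 1.400000 - (-3.158000)·(1.400000 - 1.220000)/(-3.158000 - (-4.638752)) = 1.783886; f(w_2) = 0.953300
w_3 = 1.783886 - (0.953300)·(1.783886 - 1.400000)/(0.953300 - (-3.158000)) = 1.694873; f(w_3) = -0.128055
w_4 = 1.694873 - (-0.128055)·(1.694873 - 1.783886)/(-0.128055 - (0.953300)) = 1.705414; f(w_4) = -0.004288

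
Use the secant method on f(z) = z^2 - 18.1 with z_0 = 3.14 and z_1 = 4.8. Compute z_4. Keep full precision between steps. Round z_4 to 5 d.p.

f(z_0) = -8.240400, f(z_1) = 4.940000
z_2 = 4.800000 - (4.940000)·(4.800000 - 3.140000)/(4.940000 - (-8.240400)) = 4.177834; f(z_2) = -0.645705
z_3 = 4.177834 - (-0.645705)·(4.177834 - 4.800000)/(-0.645705 - (4.940000)) = 4.249756; f(z_3) = -0.039575
z_4 = 4.249756 - (-0.039575)·(4.249756 - 4.177834)/(-0.039575 - (-0.645705)) = 4.254452; f(z_4) = 0.000360

4.25445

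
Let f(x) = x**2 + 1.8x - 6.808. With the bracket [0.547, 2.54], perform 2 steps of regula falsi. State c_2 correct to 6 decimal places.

f(0.547000) = -5.524191, f(2.540000) = 4.215600
step 1: c = 1.677385, f(c) = -0.975087 < 0 → new bracket [1.677385, 2.540000]
step 2: c = 1.839430, f(c) = -0.113524 < 0 → new bracket [1.839430, 2.540000]

1.839430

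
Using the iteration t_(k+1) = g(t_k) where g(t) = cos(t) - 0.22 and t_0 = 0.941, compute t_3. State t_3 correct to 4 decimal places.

t_1 = g(0.941000) = 0.368980
t_2 = g(0.368980) = 0.712696
t_3 = g(0.712696) = 0.536602

0.5366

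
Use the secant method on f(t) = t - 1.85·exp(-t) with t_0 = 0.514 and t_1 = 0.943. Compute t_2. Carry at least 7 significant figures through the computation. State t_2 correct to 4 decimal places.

0.8259

f(t_0) = -0.592482, f(t_1) = 0.222503
t_2 = 0.943000 - (0.222503)·(0.943000 - 0.514000)/(0.222503 - (-0.592482)) = 0.825877; f(t_2) = 0.015852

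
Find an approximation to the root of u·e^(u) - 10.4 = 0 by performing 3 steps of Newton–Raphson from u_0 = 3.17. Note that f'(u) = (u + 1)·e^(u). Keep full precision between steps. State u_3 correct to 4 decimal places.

Newton update: u ← u − f(u)/f'(u).
u_0 = 3.170000: f = 65.069725, f' = 99.277210 → u_1 = 3.170000 - (65.069725)/(99.277210) = 2.514565
u_1 = 2.514565: f = 20.683132, f' = 43.444366 → u_2 = 2.514565 - (20.683132)/(43.444366) = 2.038482
u_2 = 2.038482: f = 5.253392, f' = 23.332337 → u_3 = 2.038482 - (5.253392)/(23.332337) = 1.813327

1.8133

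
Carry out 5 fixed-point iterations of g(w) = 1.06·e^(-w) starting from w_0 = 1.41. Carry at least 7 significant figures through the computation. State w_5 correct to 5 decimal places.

w_1 = g(1.410000) = 0.258792
w_2 = g(0.258792) = 0.818303
w_3 = g(0.818303) = 0.467651
w_4 = g(0.467651) = 0.664061
w_5 = g(0.664061) = 0.545642

0.54564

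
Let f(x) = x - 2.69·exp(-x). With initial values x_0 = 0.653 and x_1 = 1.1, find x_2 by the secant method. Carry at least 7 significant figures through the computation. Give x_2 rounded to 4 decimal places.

1.0039

f(x_0) = -0.747097, f(x_1) = 0.204577
x_2 = 1.100000 - (0.204577)·(1.100000 - 0.653000)/(0.204577 - (-0.747097)) = 1.003910; f(x_2) = 0.018177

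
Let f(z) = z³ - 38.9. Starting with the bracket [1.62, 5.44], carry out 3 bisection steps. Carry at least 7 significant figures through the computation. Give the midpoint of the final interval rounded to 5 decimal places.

3.29125

f(1.620000) = -34.648472, f(5.440000) = 122.089184 (opposite signs)
step 1: m = 3.530000, f(m) = 5.086977 > 0 → root in [1.620000, 3.530000]
step 2: m = 2.575000, f(m) = -21.826141 < 0 → root in [2.575000, 3.530000]
step 3: m = 3.052500, f(m) = -10.457549 < 0 → root in [3.052500, 3.530000]
Midpoint of [3.052500, 3.530000] = 3.291250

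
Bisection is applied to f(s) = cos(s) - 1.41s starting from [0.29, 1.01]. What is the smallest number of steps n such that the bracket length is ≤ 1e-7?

23

Initial width b − a = 1.01 − 0.29 = 0.720000.
After n steps the width is (b−a)/2^n; need (b−a)/2^n ≤ 1e-7.
So n ≥ log₂(0.720000/1e-7) = log₂(7200000.0000) ≈ 22.7796.
Hence n = 23.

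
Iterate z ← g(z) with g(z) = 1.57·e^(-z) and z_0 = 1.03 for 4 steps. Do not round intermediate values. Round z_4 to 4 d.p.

z_1 = g(1.030000) = 0.560501
z_2 = g(0.560501) = 0.896349
z_3 = g(0.896349) = 0.640649
z_4 = g(0.640649) = 0.827312

0.8273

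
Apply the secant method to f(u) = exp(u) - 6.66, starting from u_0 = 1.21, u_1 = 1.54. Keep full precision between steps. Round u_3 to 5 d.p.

1.86931

Secant update: u_(k+1) = u_k − f(u_k)·(u_k − u_(k-1))/(f(u_k) − f(u_(k-1))).
f(u_0) = -3.306515, f(u_1) = -1.995410
u_2 = 1.540000 - (-1.995410)·(1.540000 - 1.210000)/(-1.995410 - (-3.306515)) = 2.042237; f(u_2) = 1.047829
u_3 = 2.042237 - (1.047829)·(2.042237 - 1.540000)/(1.047829 - (-1.995410)) = 1.869310; f(u_3) = -0.176182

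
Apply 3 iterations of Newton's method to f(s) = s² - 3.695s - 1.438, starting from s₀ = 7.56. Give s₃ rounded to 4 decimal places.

f'(s) = 2s - 3.695
s_0 = 7.560000: f = 27.781400, f' = 11.425000 → s_1 = 7.560000 - (27.781400)/(11.425000) = 5.128368
s_1 = 5.128368: f = 5.912836, f' = 6.561735 → s_2 = 5.128368 - (5.912836)/(6.561735) = 4.227259
s_2 = 4.227259: f = 0.811997, f' = 4.759518 → s_3 = 4.227259 - (0.811997)/(4.759518) = 4.056654

4.0567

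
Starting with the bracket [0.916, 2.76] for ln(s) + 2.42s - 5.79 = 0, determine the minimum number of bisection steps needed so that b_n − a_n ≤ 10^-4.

Initial width b − a = 2.76 − 0.916 = 1.844000.
After n steps the width is (b−a)/2^n; need (b−a)/2^n ≤ 10^-4.
So n ≥ log₂(1.844000/10^-4) = log₂(18440.0000) ≈ 14.1706.
Hence n = 15.

15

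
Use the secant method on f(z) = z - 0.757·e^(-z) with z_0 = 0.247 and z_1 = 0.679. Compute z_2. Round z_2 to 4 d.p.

0.4796

f(z_0) = -0.344324, f(z_1) = 0.295107
z_2 = 0.679000 - (0.295107)·(0.679000 - 0.247000)/(0.295107 - (-0.344324)) = 0.479625; f(z_2) = 0.011031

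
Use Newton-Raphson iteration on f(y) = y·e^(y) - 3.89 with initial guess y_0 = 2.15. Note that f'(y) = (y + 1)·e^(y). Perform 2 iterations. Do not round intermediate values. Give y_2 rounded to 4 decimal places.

y_0 = 2.150000: f = 14.567446, f' = 27.042304 → y_1 = 2.150000 - (14.567446)/(27.042304) = 1.611309
y_1 = 1.611309: f = 4.181634, f' = 13.080998 → y_2 = 1.611309 - (4.181634)/(13.080998) = 1.291637

1.2916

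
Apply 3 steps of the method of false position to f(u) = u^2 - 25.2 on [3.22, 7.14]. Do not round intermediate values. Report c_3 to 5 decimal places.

5.00835

f(3.220000) = -14.831600, f(7.140000) = 25.779600
step 1: c = 4.651622, f(c) = -3.562416 < 0 → new bracket [4.651622, 7.140000]
step 2: c = 4.953736, f(c) = -0.660501 < 0 → new bracket [4.953736, 7.140000]
step 3: c = 5.008351, f(c) = -0.116420 < 0 → new bracket [5.008351, 7.140000]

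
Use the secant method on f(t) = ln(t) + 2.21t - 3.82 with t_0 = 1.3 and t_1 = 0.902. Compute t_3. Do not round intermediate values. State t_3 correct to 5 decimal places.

f(t_0) = -0.684636, f(t_1) = -1.929721
t_2 = 0.902000 - (-1.929721)·(0.902000 - 1.300000)/(-1.929721 - (-0.684636)) = 1.518849; f(t_2) = -0.045392
t_3 = 1.518849 - (-0.045392)·(1.518849 - 0.902000)/(-0.045392 - (-1.929721)) = 1.533708; f(t_3) = -0.002817

1.53371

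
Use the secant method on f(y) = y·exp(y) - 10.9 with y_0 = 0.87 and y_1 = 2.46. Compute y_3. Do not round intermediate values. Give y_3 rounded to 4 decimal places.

1.6374

f(y_0) = -8.823388, f(y_1) = 17.893836
y_2 = 2.460000 - (17.893836)·(2.460000 - 0.870000)/(17.893836 - (-8.823388)) = 1.395099; f(y_2) = -5.270254
y_3 = 1.395099 - (-5.270254)·(1.395099 - 2.460000)/(-5.270254 - (17.893836)) = 1.637383; f(y_3) = -2.481069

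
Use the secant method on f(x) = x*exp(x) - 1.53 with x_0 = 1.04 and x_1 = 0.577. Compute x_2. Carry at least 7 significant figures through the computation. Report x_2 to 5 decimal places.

0.69851

Secant update: x_(k+1) = x_k − f(x_k)·(x_k − x_(k-1))/(f(x_k) − f(x_(k-1))).
f(x_0) = 1.412386, f(x_1) = -0.502543
x_2 = 0.577000 - (-0.502543)·(0.577000 - 1.040000)/(-0.502543 - (1.412386)) = 0.698507; f(x_2) = -0.125478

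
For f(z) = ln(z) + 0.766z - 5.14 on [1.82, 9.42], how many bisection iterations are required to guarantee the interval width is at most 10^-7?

27

Initial width b − a = 9.42 − 1.82 = 7.600000.
After n steps the width is (b−a)/2^n; need (b−a)/2^n ≤ 10^-7.
So n ≥ log₂(7.600000/10^-7) = log₂(76000000.0000) ≈ 26.1795.
Hence n = 27.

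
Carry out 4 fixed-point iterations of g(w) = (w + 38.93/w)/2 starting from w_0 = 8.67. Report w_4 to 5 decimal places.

w_1 = g(8.670000) = 6.580098
w_2 = g(6.580098) = 6.248212
w_3 = g(6.248212) = 6.239397
w_4 = g(6.239397) = 6.239391

6.23939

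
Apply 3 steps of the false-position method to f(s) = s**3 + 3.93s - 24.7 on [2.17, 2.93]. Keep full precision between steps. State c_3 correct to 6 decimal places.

f(2.170000) = -5.953587, f(2.930000) = 11.968657
step 1: c = 2.422464, f(c) = -0.963888 < 0 → new bracket [2.422464, 2.930000]
step 2: c = 2.460292, f(c) = -0.138817 < 0 → new bracket [2.460292, 2.930000]
step 3: c = 2.465677, f(c) = -0.019644 < 0 → new bracket [2.465677, 2.930000]

2.465677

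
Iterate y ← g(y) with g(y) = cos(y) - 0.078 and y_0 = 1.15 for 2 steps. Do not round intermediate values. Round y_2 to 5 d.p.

0.86788

y_1 = g(1.150000) = 0.330487
y_2 = g(0.330487) = 0.867884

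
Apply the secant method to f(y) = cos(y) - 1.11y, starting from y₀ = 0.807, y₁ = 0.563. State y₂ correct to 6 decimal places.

f(y_0) = -0.204102, f(y_1) = 0.220728
y_2 = 0.563000 - (0.220728)·(0.563000 - 0.807000)/(0.220728 - (-0.204102)) = 0.689775; f(y_2) = 0.005740

0.689775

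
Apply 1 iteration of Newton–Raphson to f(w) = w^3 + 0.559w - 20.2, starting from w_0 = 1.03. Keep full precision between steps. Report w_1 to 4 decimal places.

5.9827

f'(w) = 3w^2 + 0.559
w_0 = 1.030000: f = -18.531503, f' = 3.741700 → w_1 = 1.030000 - (-18.531503)/(3.741700) = 5.982696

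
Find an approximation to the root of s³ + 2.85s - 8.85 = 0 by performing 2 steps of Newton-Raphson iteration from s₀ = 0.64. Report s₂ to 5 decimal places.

1.77199

f'(s) = 3s² + 2.85
s_0 = 0.640000: f = -6.763856, f' = 4.078800 → s_1 = 0.640000 - (-6.763856)/(4.078800) = 2.298296
s_1 = 2.298296: f = 9.840113, f' = 18.696488 → s_2 = 2.298296 - (9.840113)/(18.696488) = 1.771987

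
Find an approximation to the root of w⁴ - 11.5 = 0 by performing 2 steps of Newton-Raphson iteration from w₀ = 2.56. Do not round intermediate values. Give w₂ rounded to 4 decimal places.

f'(w) = 4w³
w_0 = 2.560000: f = 31.449673, f' = 67.108864 → w_1 = 2.560000 - (31.449673)/(67.108864) = 2.091363
w_1 = 2.091363: f = 7.630132, f' = 36.588826 → w_2 = 2.091363 - (7.630132)/(36.588826) = 1.882826

1.8828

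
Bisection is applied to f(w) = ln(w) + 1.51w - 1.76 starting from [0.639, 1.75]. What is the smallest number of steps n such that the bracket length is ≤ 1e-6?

Initial width b − a = 1.75 − 0.639 = 1.111000.
After n steps the width is (b−a)/2^n; need (b−a)/2^n ≤ 1e-6.
So n ≥ log₂(1.111000/1e-6) = log₂(1111000.0000) ≈ 20.0834.
Hence n = 21.

21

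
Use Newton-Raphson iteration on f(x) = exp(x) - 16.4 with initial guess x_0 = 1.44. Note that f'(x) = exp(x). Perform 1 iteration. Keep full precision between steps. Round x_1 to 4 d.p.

Newton update: x ← x − f(x)/f'(x).
x_0 = 1.440000: f = -12.179304, f' = 4.220696 → x_1 = 1.440000 - (-12.179304)/(4.220696) = 4.325615

4.3256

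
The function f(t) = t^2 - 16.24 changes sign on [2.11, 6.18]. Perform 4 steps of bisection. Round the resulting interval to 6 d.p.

[3.890625, 4.145000]

f(2.110000) = -11.787900, f(6.180000) = 21.952400 (opposite signs)
step 1: m = 4.145000, f(m) = 0.941025 > 0 → root in [2.110000, 4.145000]
step 2: m = 3.127500, f(m) = -6.458744 < 0 → root in [3.127500, 4.145000]
step 3: m = 3.636250, f(m) = -3.017686 < 0 → root in [3.636250, 4.145000]
step 4: m = 3.890625, f(m) = -1.103037 < 0 → root in [3.890625, 4.145000]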